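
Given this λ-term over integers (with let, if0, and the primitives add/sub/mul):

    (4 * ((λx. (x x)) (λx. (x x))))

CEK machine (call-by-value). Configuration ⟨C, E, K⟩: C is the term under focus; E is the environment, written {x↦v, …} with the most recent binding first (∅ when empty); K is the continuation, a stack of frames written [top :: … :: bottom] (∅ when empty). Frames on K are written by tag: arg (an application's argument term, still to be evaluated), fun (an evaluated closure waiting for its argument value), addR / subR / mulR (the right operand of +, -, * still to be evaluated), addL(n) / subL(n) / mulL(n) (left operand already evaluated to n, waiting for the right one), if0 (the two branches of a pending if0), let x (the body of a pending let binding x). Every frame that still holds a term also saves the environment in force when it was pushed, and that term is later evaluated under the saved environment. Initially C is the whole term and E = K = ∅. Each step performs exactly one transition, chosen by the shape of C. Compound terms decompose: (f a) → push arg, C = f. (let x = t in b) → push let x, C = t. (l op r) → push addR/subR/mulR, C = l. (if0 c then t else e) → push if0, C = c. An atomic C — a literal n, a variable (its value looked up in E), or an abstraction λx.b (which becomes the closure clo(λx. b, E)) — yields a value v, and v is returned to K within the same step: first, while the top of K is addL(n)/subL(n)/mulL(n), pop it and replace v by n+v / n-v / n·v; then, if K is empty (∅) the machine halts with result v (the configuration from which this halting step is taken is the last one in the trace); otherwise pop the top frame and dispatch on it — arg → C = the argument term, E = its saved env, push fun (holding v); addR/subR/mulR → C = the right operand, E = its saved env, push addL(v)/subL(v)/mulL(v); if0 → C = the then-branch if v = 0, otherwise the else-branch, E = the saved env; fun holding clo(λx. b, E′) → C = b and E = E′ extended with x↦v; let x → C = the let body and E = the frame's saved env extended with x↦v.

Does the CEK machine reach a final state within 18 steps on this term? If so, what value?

step 0: ⟨C=(4 * ((λx. (x x)) (λx. (x x)))); E=∅; K=∅⟩
step 1: ⟨C=4; E=∅; K=[mulR]⟩
step 2: ⟨C=((λx. (x x)) (λx. (x x))); E=∅; K=[mulL(4)]⟩
step 3: ⟨C=(λx. (x x)); E=∅; K=[arg :: mulL(4)]⟩
step 4: ⟨C=(λx. (x x)); E=∅; K=[fun :: mulL(4)]⟩
step 5: ⟨C=(x x); E={x↦clo(λx. (x x), ∅)}; K=[mulL(4)]⟩
step 6: ⟨C=x; E={x↦clo(λx. (x x), ∅)}; K=[arg :: mulL(4)]⟩
step 7: ⟨C=x; E={x↦clo(λx. (x x), ∅)}; K=[fun :: mulL(4)]⟩
… configuration repeats with period 3 (steps 5–7 recur indefinitely) …

Answer: DIVERGES (no final state within 18 steps)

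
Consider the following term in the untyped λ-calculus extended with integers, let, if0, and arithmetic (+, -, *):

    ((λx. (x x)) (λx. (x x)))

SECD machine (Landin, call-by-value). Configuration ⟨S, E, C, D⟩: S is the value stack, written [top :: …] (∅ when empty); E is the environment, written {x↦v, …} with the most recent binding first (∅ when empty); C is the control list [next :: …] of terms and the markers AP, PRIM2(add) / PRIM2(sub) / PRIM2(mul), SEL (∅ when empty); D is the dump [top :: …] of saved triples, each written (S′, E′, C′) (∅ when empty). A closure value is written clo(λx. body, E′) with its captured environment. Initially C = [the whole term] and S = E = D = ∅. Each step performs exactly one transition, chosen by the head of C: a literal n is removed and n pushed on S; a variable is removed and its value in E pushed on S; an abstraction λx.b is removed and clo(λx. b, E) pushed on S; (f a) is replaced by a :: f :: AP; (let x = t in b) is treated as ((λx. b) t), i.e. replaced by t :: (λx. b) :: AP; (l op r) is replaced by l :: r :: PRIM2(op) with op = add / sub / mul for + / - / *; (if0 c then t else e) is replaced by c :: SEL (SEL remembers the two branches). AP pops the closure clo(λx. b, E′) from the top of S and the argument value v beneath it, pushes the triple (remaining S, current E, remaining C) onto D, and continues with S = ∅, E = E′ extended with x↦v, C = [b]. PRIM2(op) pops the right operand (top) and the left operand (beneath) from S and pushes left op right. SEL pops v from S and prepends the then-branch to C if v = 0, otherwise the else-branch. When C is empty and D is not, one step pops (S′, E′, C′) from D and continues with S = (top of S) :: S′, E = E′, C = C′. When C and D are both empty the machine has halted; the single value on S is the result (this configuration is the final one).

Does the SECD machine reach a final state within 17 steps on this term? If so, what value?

step 0: <S=∅, E=∅, C=[((λx. (x x)) (λx. (x x)))], D=∅>
step 1: <S=∅, E=∅, C=[(λx. (x x)) :: (λx. (x x)) :: AP], D=∅>
step 2: <S=[clo(λx. (x x), ∅)], E=∅, C=[(λx. (x x)) :: AP], D=∅>
step 3: <S=[clo(λx. (x x), ∅) :: clo(λx. (x x), ∅)], E=∅, C=[AP], D=∅>
step 4: <S=∅, E={x↦clo(λx. (x x), ∅)}, C=[(x x)], D=[(∅, ∅, ∅)]>
step 5: <S=∅, E={x↦clo(λx. (x x), ∅)}, C=[x :: x :: AP], D=[(∅, ∅, ∅)]>
step 6: <S=[clo(λx. (x x), ∅)], E={x↦clo(λx. (x x), ∅)}, C=[x :: AP], D=[(∅, ∅, ∅)]>
step 7: <S=[clo(λx. (x x), ∅) :: clo(λx. (x x), ∅)], E={x↦clo(λx. (x x), ∅)}, C=[AP], D=[(∅, ∅, ∅)]>
step 8: <S=∅, E={x↦clo(λx. (x x), ∅)}, C=[(x x)], D=[(∅, {x↦clo(λx. (x x), ∅)}, ∅) :: (∅, ∅, ∅)]>
step 9: <S=∅, E={x↦clo(λx. (x x), ∅)}, C=[x :: x :: AP], D=[(∅, {x↦clo(λx. (x x), ∅)}, ∅) :: (∅, ∅, ∅)]>
step 10: <S=[clo(λx. (x x), ∅)], E={x↦clo(λx. (x x), ∅)}, C=[x :: AP], D=[(∅, {x↦clo(λx. (x x), ∅)}, ∅) :: (∅, ∅, ∅)]>
step 11: <S=[clo(λx. (x x), ∅) :: clo(λx. (x x), ∅)], E={x↦clo(λx. (x x), ∅)}, C=[AP], D=[(∅, {x↦clo(λx. (x x), ∅)}, ∅) :: (∅, ∅, ∅)]>
step 12: <S=∅, E={x↦clo(λx. (x x), ∅)}, C=[(x x)], D=[(∅, {x↦clo(λx. (x x), ∅)}, ∅) :: (∅, {x↦clo(λx. (x x), ∅)}, ∅) :: (∅, ∅, ∅)]>
step 13: <S=∅, E={x↦clo(λx. (x x), ∅)}, C=[x :: x :: AP], D=[(∅, {x↦clo(λx. (x x), ∅)}, ∅) :: (∅, {x↦clo(λx. (x x), ∅)}, ∅) :: (∅, ∅, ∅)]>
step 14: <S=[clo(λx. (x x), ∅)], E={x↦clo(λx. (x x), ∅)}, C=[x :: AP], D=[(∅, {x↦clo(λx. (x x), ∅)}, ∅) :: (∅, {x↦clo(λx. (x x), ∅)}, ∅) :: (∅, ∅, ∅)]>
step 15: <S=[clo(λx. (x x), ∅) :: clo(λx. (x x), ∅)], E={x↦clo(λx. (x x), ∅)}, C=[AP], D=[(∅, {x↦clo(λx. (x x), ∅)}, ∅) :: (∅, {x↦clo(λx. (x x), ∅)}, ∅) :: (∅, ∅, ∅)]>
step 16: <S=∅, E={x↦clo(λx. (x x), ∅)}, C=[(x x)], D=[(∅, {x↦clo(λx. (x x), ∅)}, ∅) :: (∅, {x↦clo(λx. (x x), ∅)}, ∅) :: (∅, {x↦clo(λx. (x x), ∅)}, ∅) :: (∅, ∅, ∅)]>
step 17: <S=∅, E={x↦clo(λx. (x x), ∅)}, C=[x :: x :: AP], D=[(∅, {x↦clo(λx. (x x), ∅)}, ∅) :: (∅, {x↦clo(λx. (x x), ∅)}, ∅) :: (∅, {x↦clo(λx. (x x), ∅)}, ∅) :: (∅, ∅, ∅)]>
→ 17 transitions taken and the configuration is still not final: no result within 17 steps

Answer: DIVERGES (no final state within 17 steps)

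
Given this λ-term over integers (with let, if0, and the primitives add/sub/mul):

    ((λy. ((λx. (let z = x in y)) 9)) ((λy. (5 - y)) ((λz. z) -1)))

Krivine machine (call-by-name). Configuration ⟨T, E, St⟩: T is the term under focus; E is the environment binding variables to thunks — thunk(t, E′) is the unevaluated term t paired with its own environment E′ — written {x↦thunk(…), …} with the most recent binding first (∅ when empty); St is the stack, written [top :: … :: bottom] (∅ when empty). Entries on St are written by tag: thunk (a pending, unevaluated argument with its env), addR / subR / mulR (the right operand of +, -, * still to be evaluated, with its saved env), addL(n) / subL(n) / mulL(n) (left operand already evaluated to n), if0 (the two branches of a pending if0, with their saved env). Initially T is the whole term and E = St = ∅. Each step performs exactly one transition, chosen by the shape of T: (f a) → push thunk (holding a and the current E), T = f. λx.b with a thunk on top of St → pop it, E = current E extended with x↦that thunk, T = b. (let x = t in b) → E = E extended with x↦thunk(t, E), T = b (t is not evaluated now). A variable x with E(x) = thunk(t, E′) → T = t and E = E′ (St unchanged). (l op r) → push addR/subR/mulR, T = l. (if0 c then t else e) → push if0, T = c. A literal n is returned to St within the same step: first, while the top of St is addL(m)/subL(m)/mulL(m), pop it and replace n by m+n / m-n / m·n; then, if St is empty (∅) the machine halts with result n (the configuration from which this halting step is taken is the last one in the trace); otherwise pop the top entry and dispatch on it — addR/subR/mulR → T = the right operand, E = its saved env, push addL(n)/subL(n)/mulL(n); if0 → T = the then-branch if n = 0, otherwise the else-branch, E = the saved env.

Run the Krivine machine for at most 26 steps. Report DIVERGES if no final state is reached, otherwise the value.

Answer: 6

Execution trace:
[0] [T=((λy. ((λx. (let z = x in y)) 9)) ((λy. (5 - y)) ((λz. z) -1))) | E=∅ | St=∅]
[1] [T=(λy. ((λx. (let z = x in y)) 9)) | E=∅ | St=[thunk]]
[2] [T=((λx. (let z = x in y)) 9) | E={y↦thunk(((λy. (5 - y)) ((λz. z) -1)), ∅)} | St=∅]
[3] [T=(λx. (let z = x in y)) | E={y↦thunk(((λy. (5 - y)) ((λz. z) -1)), ∅)} | St=[thunk]]
[4] [T=(let z = x in y) | E={x↦thunk(9, {y↦thunk(((λy. (5 - y)) ((λz. z) -1)), ∅)}), y↦thunk(((λy. (5 - y)) ((λz. z) -1)), ∅)} | St=∅]
[5] [T=y | E={z↦thunk(x, {x↦thunk(9, {y↦thunk(((λy. (5 - y)) ((λz. z) -1)), ∅)}), y↦thunk(((λy. (5 - y)) ((λz. z) -1)), ∅)}), x↦thunk(9, {y↦thunk(((λy. (5 - y)) ((λz. z) -1)), ∅)}), y↦thunk(((λy. (5 - y)) ((λz. z) -1)), ∅)} | St=∅]
[6] [T=((λy. (5 - y)) ((λz. z) -1)) | E=∅ | St=∅]
[7] [T=(λy. (5 - y)) | E=∅ | St=[thunk]]
[8] [T=(5 - y) | E={y↦thunk(((λz. z) -1), ∅)} | St=∅]
[9] [T=5 | E={y↦thunk(((λz. z) -1), ∅)} | St=[subR]]
[10] [T=y | E={y↦thunk(((λz. z) -1), ∅)} | St=[subL(5)]]
[11] [T=((λz. z) -1) | E=∅ | St=[subL(5)]]
[12] [T=(λz. z) | E=∅ | St=[thunk :: subL(5)]]
[13] [T=z | E={z↦thunk(-1, ∅)} | St=[subL(5)]]
[14] [T=-1 | E=∅ | St=[subL(5)]]
→ final value 6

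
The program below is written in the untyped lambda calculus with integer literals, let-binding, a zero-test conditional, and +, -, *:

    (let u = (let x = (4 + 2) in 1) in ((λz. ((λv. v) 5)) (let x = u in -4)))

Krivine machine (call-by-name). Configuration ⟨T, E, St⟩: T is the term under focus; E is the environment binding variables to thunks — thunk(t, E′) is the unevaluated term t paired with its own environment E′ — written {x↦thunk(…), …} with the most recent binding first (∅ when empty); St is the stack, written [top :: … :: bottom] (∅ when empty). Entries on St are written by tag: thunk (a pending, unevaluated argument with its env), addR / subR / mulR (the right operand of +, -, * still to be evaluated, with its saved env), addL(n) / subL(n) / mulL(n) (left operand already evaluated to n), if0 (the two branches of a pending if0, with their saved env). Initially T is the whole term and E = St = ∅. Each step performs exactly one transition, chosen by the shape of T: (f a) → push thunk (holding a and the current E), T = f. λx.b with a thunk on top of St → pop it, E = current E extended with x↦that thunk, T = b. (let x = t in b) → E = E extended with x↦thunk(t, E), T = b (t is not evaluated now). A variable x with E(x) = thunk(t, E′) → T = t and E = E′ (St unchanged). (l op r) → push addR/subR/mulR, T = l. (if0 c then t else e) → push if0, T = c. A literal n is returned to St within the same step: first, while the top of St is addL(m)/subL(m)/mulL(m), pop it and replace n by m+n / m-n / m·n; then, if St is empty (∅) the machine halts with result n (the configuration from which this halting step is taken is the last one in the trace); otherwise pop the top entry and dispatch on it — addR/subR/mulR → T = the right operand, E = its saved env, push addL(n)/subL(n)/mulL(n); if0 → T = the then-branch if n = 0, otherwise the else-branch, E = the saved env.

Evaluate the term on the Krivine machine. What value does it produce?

step 0: ⟨T=(let u = (let x = (4 + 2) in 1) in ((λz. ((λv. v) 5)) (let x = u in -4))); E=∅; St=∅⟩
step 1: ⟨T=((λz. ((λv. v) 5)) (let x = u in -4)); E={u↦thunk((let x = (4 + 2) in 1), ∅)}; St=∅⟩
step 2: ⟨T=(λz. ((λv. v) 5)); E={u↦thunk((let x = (4 + 2) in 1), ∅)}; St=[thunk]⟩
step 3: ⟨T=((λv. v) 5); E={z↦thunk((let x = u in -4), {u↦thunk((let x = (4 + 2) in 1), ∅)}), u↦thunk((let x = (4 + 2) in 1), ∅)}; St=∅⟩
step 4: ⟨T=(λv. v); E={z↦thunk((let x = u in -4), {u↦thunk((let x = (4 + 2) in 1), ∅)}), u↦thunk((let x = (4 + 2) in 1), ∅)}; St=[thunk]⟩
step 5: ⟨T=v; E={v↦thunk(5, {z↦thunk((let x = u in -4), {u↦thunk((let x = (4 + 2) in 1), ∅)}), u↦thunk((let x = (4 + 2) in 1), ∅)}), z↦thunk((let x = u in -4), {u↦thunk((let x = (4 + 2) in 1), ∅)}), u↦thunk((let x = (4 + 2) in 1), ∅)}; St=∅⟩
step 6: ⟨T=5; E={z↦thunk((let x = u in -4), {u↦thunk((let x = (4 + 2) in 1), ∅)}), u↦thunk((let x = (4 + 2) in 1), ∅)}; St=∅⟩
→ final value 5

Answer: 5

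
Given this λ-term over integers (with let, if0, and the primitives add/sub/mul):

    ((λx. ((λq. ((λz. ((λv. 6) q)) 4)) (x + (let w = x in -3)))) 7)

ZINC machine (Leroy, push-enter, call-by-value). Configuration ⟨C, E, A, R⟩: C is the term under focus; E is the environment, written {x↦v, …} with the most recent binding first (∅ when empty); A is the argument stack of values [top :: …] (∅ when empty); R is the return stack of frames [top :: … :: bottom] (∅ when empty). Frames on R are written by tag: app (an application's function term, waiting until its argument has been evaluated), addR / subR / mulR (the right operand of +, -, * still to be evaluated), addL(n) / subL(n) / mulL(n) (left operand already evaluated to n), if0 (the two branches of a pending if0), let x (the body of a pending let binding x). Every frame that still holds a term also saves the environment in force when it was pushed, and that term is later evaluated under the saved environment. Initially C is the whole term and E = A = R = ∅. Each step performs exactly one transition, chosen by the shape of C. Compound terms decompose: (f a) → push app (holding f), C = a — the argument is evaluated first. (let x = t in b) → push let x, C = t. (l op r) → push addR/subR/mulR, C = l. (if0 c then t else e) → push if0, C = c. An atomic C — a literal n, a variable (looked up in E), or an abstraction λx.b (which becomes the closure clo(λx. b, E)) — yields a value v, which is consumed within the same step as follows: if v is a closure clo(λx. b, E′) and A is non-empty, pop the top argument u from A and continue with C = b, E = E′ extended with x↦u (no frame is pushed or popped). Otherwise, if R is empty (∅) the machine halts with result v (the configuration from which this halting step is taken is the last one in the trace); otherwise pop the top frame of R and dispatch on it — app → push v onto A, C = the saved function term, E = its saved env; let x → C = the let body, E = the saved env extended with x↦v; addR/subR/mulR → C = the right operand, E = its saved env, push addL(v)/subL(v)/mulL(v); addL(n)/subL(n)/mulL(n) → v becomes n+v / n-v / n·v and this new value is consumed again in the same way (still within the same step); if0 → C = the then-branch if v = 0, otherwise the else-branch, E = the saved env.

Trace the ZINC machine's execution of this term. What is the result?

step 0: [C=((λx. ((λq. ((λz. ((λv. 6) q)) 4)) (x + (let w = x in -3)))) 7) | E=∅ | A=∅ | R=∅]
step 1: [C=7 | E=∅ | A=∅ | R=[app]]
step 2: [C=(λx. ((λq. ((λz. ((λv. 6) q)) 4)) (x + (let w = x in -3)))) | E=∅ | A=[7] | R=∅]
step 3: [C=((λq. ((λz. ((λv. 6) q)) 4)) (x + (let w = x in -3))) | E={x↦7} | A=∅ | R=∅]
step 4: [C=(x + (let w = x in -3)) | E={x↦7} | A=∅ | R=[app]]
step 5: [C=x | E={x↦7} | A=∅ | R=[addR :: app]]
step 6: [C=(let w = x in -3) | E={x↦7} | A=∅ | R=[addL(7) :: app]]
step 7: [C=x | E={x↦7} | A=∅ | R=[let w :: addL(7) :: app]]
step 8: [C=-3 | E={w↦7, x↦7} | A=∅ | R=[addL(7) :: app]]
step 9: [C=(λq. ((λz. ((λv. 6) q)) 4)) | E={x↦7} | A=[4] | R=∅]
step 10: [C=((λz. ((λv. 6) q)) 4) | E={q↦4, x↦7} | A=∅ | R=∅]
step 11: [C=4 | E={q↦4, x↦7} | A=∅ | R=[app]]
step 12: [C=(λz. ((λv. 6) q)) | E={q↦4, x↦7} | A=[4] | R=∅]
step 13: [C=((λv. 6) q) | E={z↦4, q↦4, x↦7} | A=∅ | R=∅]
step 14: [C=q | E={z↦4, q↦4, x↦7} | A=∅ | R=[app]]
step 15: [C=(λv. 6) | E={z↦4, q↦4, x↦7} | A=[4] | R=∅]
step 16: [C=6 | E={v↦4, z↦4, q↦4, x↦7} | A=∅ | R=∅]
→ final value 6

Answer: 6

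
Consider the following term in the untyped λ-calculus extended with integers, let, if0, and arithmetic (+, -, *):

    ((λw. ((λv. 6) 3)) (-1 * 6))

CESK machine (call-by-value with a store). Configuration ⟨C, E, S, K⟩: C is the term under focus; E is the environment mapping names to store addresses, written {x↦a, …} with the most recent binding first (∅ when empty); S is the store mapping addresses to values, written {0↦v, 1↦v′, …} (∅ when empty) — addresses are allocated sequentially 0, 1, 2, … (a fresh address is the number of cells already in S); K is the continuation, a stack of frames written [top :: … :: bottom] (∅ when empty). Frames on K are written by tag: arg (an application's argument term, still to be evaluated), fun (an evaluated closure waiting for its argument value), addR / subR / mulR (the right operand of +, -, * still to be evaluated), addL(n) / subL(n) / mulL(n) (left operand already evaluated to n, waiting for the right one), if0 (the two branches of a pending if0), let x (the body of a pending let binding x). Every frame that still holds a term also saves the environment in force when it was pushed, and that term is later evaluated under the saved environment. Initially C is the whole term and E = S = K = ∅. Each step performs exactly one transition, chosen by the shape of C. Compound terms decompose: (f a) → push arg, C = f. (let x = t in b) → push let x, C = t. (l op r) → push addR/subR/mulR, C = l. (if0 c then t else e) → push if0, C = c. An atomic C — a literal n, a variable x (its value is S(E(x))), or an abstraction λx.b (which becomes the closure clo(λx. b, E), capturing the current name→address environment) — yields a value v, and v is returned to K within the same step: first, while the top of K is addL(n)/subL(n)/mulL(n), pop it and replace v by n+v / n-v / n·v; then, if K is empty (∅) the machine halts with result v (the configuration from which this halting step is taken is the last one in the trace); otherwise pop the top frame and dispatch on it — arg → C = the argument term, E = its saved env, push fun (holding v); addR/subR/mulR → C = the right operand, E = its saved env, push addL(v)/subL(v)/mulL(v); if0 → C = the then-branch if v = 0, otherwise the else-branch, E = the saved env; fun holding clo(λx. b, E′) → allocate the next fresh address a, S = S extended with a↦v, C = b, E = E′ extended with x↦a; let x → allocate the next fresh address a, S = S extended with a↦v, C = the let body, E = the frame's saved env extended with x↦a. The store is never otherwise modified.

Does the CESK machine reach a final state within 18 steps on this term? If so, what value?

Answer: 6

Execution trace:
step 0: [C=((λw. ((λv. 6) 3)) (-1 * 6)) | E=∅ | S=∅ | K=∅]
step 1: [C=(λw. ((λv. 6) 3)) | E=∅ | S=∅ | K=[arg]]
step 2: [C=(-1 * 6) | E=∅ | S=∅ | K=[fun]]
step 3: [C=-1 | E=∅ | S=∅ | K=[mulR :: fun]]
step 4: [C=6 | E=∅ | S=∅ | K=[mulL(-1) :: fun]]
step 5: [C=((λv. 6) 3) | E={w↦0} | S={0↦-6} | K=∅]
step 6: [C=(λv. 6) | E={w↦0} | S={0↦-6} | K=[arg]]
step 7: [C=3 | E={w↦0} | S={0↦-6} | K=[fun]]
step 8: [C=6 | E={v↦1, w↦0} | S={0↦-6, 1↦3} | K=∅]
→ final value 6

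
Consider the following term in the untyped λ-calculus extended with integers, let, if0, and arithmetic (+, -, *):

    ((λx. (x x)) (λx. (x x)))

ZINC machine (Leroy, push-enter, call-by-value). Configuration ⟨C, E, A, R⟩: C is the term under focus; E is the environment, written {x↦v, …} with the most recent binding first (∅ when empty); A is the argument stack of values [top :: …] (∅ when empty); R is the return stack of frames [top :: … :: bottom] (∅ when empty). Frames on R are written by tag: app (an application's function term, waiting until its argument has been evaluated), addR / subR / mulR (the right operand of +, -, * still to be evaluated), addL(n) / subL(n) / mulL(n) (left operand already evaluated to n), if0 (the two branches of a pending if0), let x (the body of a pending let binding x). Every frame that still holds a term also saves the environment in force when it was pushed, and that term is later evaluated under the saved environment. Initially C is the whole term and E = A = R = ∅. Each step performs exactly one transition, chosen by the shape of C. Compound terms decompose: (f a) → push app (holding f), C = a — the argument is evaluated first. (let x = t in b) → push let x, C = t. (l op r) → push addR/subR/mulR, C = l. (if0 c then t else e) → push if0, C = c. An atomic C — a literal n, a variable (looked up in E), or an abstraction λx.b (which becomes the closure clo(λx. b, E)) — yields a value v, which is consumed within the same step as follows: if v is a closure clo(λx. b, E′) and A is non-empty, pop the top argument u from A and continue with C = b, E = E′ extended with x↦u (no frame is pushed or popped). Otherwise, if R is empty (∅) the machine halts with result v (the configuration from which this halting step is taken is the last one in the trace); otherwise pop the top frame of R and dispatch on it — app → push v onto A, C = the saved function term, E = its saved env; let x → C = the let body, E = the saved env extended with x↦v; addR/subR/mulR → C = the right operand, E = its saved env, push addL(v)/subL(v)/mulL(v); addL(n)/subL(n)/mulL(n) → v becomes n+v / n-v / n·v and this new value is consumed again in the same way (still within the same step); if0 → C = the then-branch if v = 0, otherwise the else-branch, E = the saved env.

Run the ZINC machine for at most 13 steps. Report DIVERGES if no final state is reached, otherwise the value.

step 0: [C=((λx. (x x)) (λx. (x x))) | E=∅ | A=∅ | R=∅]
step 1: [C=(λx. (x x)) | E=∅ | A=∅ | R=[app]]
step 2: [C=(λx. (x x)) | E=∅ | A=[clo(λx. (x x), ∅)] | R=∅]
step 3: [C=(x x) | E={x↦clo(λx. (x x), ∅)} | A=∅ | R=∅]
step 4: [C=x | E={x↦clo(λx. (x x), ∅)} | A=∅ | R=[app]]
step 5: [C=x | E={x↦clo(λx. (x x), ∅)} | A=[clo(λx. (x x), ∅)] | R=∅]
… configuration repeats with period 3 (steps 3–5 recur indefinitely) …

Answer: DIVERGES (no final state within 13 steps)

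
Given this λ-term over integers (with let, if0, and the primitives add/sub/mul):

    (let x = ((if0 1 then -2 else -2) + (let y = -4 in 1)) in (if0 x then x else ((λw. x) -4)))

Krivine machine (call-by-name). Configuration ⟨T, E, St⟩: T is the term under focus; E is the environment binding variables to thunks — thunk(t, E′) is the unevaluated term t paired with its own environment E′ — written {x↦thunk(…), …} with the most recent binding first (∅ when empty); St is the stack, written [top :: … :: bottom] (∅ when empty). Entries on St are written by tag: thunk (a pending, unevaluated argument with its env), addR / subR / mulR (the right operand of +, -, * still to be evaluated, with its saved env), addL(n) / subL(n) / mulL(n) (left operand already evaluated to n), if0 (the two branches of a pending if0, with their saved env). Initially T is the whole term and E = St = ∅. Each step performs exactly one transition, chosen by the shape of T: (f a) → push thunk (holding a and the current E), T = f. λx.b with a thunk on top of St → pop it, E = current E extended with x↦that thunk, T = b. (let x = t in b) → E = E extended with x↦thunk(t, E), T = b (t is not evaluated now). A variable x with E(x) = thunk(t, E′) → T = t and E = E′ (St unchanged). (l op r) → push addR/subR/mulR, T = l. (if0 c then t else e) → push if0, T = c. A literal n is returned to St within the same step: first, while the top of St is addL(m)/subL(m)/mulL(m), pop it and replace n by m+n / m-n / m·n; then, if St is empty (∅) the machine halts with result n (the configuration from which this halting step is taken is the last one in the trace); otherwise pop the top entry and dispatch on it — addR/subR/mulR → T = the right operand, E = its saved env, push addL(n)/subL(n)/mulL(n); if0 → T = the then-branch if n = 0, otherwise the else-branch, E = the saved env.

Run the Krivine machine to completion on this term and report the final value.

[0] <T=(let x = ((if0 1 then -2 else -2) + (let y = -4 in 1)) in (if0 x then x else ((λw. x) -4))), E=∅, St=∅>
[1] <T=(if0 x then x else ((λw. x) -4)), E={x↦thunk(((if0 1 then -2 else -2) + (let y = -4 in 1)), ∅)}, St=∅>
[2] <T=x, E={x↦thunk(((if0 1 then -2 else -2) + (let y = -4 in 1)), ∅)}, St=[if0]>
[3] <T=((if0 1 then -2 else -2) + (let y = -4 in 1)), E=∅, St=[if0]>
[4] <T=(if0 1 then -2 else -2), E=∅, St=[addR :: if0]>
[5] <T=1, E=∅, St=[if0 :: addR :: if0]>
[6] <T=-2, E=∅, St=[addR :: if0]>
[7] <T=(let y = -4 in 1), E=∅, St=[addL(-2) :: if0]>
[8] <T=1, E={y↦thunk(-4, ∅)}, St=[addL(-2) :: if0]>
[9] <T=((λw. x) -4), E={x↦thunk(((if0 1 then -2 else -2) + (let y = -4 in 1)), ∅)}, St=∅>
[10] <T=(λw. x), E={x↦thunk(((if0 1 then -2 else -2) + (let y = -4 in 1)), ∅)}, St=[thunk]>
[11] <T=x, E={w↦thunk(-4, {x↦thunk(((if0 1 then -2 else -2) + (let y = -4 in 1)), ∅)}), x↦thunk(((if0 1 then -2 else -2) + (let y = -4 in 1)), ∅)}, St=∅>
[12] <T=((if0 1 then -2 else -2) + (let y = -4 in 1)), E=∅, St=∅>
[13] <T=(if0 1 then -2 else -2), E=∅, St=[addR]>
[14] <T=1, E=∅, St=[if0 :: addR]>
[15] <T=-2, E=∅, St=[addR]>
[16] <T=(let y = -4 in 1), E=∅, St=[addL(-2)]>
[17] <T=1, E={y↦thunk(-4, ∅)}, St=[addL(-2)]>
→ final value -1

Answer: -1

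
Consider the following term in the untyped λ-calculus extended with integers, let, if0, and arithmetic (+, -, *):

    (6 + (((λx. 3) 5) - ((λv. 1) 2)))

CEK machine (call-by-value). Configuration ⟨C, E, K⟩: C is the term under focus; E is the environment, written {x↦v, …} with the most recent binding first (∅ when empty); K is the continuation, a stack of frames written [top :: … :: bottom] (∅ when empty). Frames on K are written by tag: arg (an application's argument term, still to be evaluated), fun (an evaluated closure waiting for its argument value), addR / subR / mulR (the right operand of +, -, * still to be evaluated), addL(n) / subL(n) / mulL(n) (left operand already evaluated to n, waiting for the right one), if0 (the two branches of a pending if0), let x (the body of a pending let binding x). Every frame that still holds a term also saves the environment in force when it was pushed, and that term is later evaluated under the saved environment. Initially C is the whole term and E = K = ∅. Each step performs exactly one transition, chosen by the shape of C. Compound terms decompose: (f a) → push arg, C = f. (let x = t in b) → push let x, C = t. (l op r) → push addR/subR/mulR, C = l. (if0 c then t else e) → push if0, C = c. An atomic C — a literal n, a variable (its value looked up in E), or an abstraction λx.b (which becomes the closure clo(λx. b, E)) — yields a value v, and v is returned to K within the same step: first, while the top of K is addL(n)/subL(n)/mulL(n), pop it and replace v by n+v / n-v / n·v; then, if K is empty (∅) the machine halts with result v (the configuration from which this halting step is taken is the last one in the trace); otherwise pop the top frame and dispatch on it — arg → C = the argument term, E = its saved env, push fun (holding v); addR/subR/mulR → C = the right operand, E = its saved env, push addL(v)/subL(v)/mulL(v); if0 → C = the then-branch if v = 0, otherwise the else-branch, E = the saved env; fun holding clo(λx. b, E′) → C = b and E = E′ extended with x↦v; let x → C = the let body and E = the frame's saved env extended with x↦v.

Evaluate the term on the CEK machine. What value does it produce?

t=0: <C=(6 + (((λx. 3) 5) - ((λv. 1) 2))), E=∅, K=∅>
t=1: <C=6, E=∅, K=[addR]>
t=2: <C=(((λx. 3) 5) - ((λv. 1) 2)), E=∅, K=[addL(6)]>
t=3: <C=((λx. 3) 5), E=∅, K=[subR :: addL(6)]>
t=4: <C=(λx. 3), E=∅, K=[arg :: subR :: addL(6)]>
t=5: <C=5, E=∅, K=[fun :: subR :: addL(6)]>
t=6: <C=3, E={x↦5}, K=[subR :: addL(6)]>
t=7: <C=((λv. 1) 2), E=∅, K=[subL(3) :: addL(6)]>
t=8: <C=(λv. 1), E=∅, K=[arg :: subL(3) :: addL(6)]>
t=9: <C=2, E=∅, K=[fun :: subL(3) :: addL(6)]>
t=10: <C=1, E={v↦2}, K=[subL(3) :: addL(6)]>
→ final value 8

Answer: 8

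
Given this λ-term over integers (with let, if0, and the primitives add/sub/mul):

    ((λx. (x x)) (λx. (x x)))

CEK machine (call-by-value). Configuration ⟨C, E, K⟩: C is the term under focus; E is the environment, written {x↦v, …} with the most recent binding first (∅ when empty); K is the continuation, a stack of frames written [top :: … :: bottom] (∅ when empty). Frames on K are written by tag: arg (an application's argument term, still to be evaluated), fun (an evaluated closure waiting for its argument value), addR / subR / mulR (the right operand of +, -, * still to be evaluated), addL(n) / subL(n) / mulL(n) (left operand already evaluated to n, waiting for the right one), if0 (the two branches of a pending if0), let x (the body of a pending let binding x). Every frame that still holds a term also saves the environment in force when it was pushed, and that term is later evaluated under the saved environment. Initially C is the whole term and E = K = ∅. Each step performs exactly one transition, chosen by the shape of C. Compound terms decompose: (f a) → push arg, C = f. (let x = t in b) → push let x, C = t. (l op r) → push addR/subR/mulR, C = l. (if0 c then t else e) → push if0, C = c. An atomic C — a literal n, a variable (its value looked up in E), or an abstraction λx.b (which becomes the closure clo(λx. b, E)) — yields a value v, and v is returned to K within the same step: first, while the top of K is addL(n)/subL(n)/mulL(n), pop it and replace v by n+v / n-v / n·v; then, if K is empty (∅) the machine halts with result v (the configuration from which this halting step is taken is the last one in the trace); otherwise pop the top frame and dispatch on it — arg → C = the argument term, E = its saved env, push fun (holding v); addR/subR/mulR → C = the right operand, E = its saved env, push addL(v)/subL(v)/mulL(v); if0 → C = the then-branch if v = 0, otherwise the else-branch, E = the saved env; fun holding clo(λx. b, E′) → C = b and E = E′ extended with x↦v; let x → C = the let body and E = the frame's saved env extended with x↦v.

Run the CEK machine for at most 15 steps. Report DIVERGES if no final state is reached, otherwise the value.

Answer: DIVERGES (no final state within 15 steps)

Derivation:
[0] ⟨C=((λx. (x x)) (λx. (x x))); E=∅; K=∅⟩
[1] ⟨C=(λx. (x x)); E=∅; K=[arg]⟩
[2] ⟨C=(λx. (x x)); E=∅; K=[fun]⟩
[3] ⟨C=(x x); E={x↦clo(λx. (x x), ∅)}; K=∅⟩
[4] ⟨C=x; E={x↦clo(λx. (x x), ∅)}; K=[arg]⟩
[5] ⟨C=x; E={x↦clo(λx. (x x), ∅)}; K=[fun]⟩
… configuration repeats with period 3 (steps 3–5 recur indefinitely) …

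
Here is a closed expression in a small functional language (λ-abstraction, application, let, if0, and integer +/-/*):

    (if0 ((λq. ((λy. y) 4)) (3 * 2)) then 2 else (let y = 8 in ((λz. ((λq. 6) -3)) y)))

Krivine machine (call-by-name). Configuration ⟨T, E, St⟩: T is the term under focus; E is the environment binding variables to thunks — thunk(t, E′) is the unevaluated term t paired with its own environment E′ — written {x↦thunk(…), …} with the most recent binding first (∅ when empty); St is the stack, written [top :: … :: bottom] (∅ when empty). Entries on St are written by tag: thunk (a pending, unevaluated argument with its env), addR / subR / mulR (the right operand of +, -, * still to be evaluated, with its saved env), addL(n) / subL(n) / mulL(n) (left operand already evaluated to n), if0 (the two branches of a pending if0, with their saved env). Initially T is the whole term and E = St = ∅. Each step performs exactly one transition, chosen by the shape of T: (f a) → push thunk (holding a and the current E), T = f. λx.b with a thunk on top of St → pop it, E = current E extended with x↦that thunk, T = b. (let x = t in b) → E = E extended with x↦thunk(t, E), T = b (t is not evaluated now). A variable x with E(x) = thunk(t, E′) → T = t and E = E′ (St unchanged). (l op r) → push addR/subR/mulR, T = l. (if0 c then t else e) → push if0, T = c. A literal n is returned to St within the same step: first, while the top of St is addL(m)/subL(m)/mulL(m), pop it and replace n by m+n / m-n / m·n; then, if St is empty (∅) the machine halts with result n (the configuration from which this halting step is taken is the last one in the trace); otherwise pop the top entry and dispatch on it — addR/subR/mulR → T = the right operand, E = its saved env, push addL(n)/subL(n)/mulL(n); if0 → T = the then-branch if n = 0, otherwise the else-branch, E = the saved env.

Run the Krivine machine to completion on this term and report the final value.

0. [T=(if0 ((λq. ((λy. y) 4)) (3 * 2)) then 2 else (let y = 8 in ((λz. ((λq. 6) -3)) y))) | E=∅ | St=∅]
1. [T=((λq. ((λy. y) 4)) (3 * 2)) | E=∅ | St=[if0]]
2. [T=(λq. ((λy. y) 4)) | E=∅ | St=[thunk :: if0]]
3. [T=((λy. y) 4) | E={q↦thunk((3 * 2), ∅)} | St=[if0]]
4. [T=(λy. y) | E={q↦thunk((3 * 2), ∅)} | St=[thunk :: if0]]
5. [T=y | E={y↦thunk(4, {q↦thunk((3 * 2), ∅)}), q↦thunk((3 * 2), ∅)} | St=[if0]]
6. [T=4 | E={q↦thunk((3 * 2), ∅)} | St=[if0]]
7. [T=(let y = 8 in ((λz. ((λq. 6) -3)) y)) | E=∅ | St=∅]
8. [T=((λz. ((λq. 6) -3)) y) | E={y↦thunk(8, ∅)} | St=∅]
9. [T=(λz. ((λq. 6) -3)) | E={y↦thunk(8, ∅)} | St=[thunk]]
10. [T=((λq. 6) -3) | E={z↦thunk(y, {y↦thunk(8, ∅)}), y↦thunk(8, ∅)} | St=∅]
11. [T=(λq. 6) | E={z↦thunk(y, {y↦thunk(8, ∅)}), y↦thunk(8, ∅)} | St=[thunk]]
12. [T=6 | E={q↦thunk(-3, {z↦thunk(y, {y↦thunk(8, ∅)}), y↦thunk(8, ∅)}), z↦thunk(y, {y↦thunk(8, ∅)}), y↦thunk(8, ∅)} | St=∅]
→ final value 6

Answer: 6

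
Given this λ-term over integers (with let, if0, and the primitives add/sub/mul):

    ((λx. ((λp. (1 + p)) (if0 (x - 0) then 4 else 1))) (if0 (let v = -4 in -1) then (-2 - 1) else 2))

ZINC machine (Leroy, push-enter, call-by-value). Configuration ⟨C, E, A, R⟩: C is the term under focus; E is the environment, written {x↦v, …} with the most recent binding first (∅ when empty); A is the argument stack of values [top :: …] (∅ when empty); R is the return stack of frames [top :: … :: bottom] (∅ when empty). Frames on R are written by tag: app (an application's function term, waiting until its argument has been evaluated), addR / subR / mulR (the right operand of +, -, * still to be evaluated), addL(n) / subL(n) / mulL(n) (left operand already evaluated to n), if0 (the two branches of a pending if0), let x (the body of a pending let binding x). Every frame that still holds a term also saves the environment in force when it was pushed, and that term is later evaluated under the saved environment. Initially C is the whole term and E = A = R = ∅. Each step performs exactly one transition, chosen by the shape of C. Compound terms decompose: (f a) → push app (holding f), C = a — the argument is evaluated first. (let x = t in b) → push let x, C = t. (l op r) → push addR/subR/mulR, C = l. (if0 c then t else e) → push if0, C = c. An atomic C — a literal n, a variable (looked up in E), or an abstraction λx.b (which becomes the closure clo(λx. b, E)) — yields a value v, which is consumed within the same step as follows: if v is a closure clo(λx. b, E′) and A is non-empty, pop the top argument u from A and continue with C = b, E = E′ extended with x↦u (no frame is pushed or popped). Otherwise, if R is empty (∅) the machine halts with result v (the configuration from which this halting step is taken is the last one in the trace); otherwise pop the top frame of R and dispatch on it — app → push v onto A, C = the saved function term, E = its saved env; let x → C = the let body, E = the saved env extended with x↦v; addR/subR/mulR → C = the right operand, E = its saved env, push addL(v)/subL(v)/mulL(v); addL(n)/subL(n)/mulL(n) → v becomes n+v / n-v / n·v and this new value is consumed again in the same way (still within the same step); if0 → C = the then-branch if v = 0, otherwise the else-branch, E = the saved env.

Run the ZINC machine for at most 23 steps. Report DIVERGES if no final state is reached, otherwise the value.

[0] <C=((λx. ((λp. (1 + p)) (if0 (x - 0) then 4 else 1))) (if0 (let v = -4 in -1) then (-2 - 1) else 2)), E=∅, A=∅, R=∅>
[1] <C=(if0 (let v = -4 in -1) then (-2 - 1) else 2), E=∅, A=∅, R=[app]>
[2] <C=(let v = -4 in -1), E=∅, A=∅, R=[if0 :: app]>
[3] <C=-4, E=∅, A=∅, R=[let v :: if0 :: app]>
[4] <C=-1, E={v↦-4}, A=∅, R=[if0 :: app]>
[5] <C=2, E=∅, A=∅, R=[app]>
[6] <C=(λx. ((λp. (1 + p)) (if0 (x - 0) then 4 else 1))), E=∅, A=[2], R=∅>
[7] <C=((λp. (1 + p)) (if0 (x - 0) then 4 else 1)), E={x↦2}, A=∅, R=∅>
[8] <C=(if0 (x - 0) then 4 else 1), E={x↦2}, A=∅, R=[app]>
[9] <C=(x - 0), E={x↦2}, A=∅, R=[if0 :: app]>
[10] <C=x, E={x↦2}, A=∅, R=[subR :: if0 :: app]>
[11] <C=0, E={x↦2}, A=∅, R=[subL(2) :: if0 :: app]>
[12] <C=1, E={x↦2}, A=∅, R=[app]>
[13] <C=(λp. (1 + p)), E={x↦2}, A=[1], R=∅>
[14] <C=(1 + p), E={p↦1, x↦2}, A=∅, R=∅>
[15] <C=1, E={p↦1, x↦2}, A=∅, R=[addR]>
[16] <C=p, E={p↦1, x↦2}, A=∅, R=[addL(1)]>
→ final value 2

Answer: 2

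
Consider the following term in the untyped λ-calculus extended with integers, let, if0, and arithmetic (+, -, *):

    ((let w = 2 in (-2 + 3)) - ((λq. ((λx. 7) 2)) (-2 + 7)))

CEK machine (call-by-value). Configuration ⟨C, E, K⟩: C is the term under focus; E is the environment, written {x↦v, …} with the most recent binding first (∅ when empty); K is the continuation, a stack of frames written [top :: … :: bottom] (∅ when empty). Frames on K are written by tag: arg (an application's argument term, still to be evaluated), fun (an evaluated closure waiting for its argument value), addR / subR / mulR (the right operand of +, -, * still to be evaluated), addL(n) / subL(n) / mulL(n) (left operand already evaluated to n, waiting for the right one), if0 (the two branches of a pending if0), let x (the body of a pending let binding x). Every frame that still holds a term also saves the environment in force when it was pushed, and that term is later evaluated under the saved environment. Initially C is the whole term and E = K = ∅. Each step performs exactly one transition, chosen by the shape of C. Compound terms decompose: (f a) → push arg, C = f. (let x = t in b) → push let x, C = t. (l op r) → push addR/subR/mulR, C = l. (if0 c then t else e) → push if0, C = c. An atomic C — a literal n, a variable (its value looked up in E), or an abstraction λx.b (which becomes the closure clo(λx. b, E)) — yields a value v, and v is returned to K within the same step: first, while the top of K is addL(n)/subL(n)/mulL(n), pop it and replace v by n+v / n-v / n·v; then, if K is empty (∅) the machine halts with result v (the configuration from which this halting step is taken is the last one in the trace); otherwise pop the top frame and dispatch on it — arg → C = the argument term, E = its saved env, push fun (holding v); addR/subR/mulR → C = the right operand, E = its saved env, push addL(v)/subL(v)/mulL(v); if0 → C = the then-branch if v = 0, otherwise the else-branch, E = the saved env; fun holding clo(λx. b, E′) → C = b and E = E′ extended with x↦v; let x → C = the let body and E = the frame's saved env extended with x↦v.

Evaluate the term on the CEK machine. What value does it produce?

Answer: -6

Machine steps:
step 0: ⟨C=((let w = 2 in (-2 + 3)) - ((λq. ((λx. 7) 2)) (-2 + 7))); E=∅; K=∅⟩
step 1: ⟨C=(let w = 2 in (-2 + 3)); E=∅; K=[subR]⟩
step 2: ⟨C=2; E=∅; K=[let w :: subR]⟩
step 3: ⟨C=(-2 + 3); E={w↦2}; K=[subR]⟩
step 4: ⟨C=-2; E={w↦2}; K=[addR :: subR]⟩
step 5: ⟨C=3; E={w↦2}; K=[addL(-2) :: subR]⟩
step 6: ⟨C=((λq. ((λx. 7) 2)) (-2 + 7)); E=∅; K=[subL(1)]⟩
step 7: ⟨C=(λq. ((λx. 7) 2)); E=∅; K=[arg :: subL(1)]⟩
step 8: ⟨C=(-2 + 7); E=∅; K=[fun :: subL(1)]⟩
step 9: ⟨C=-2; E=∅; K=[addR :: fun :: subL(1)]⟩
step 10: ⟨C=7; E=∅; K=[addL(-2) :: fun :: subL(1)]⟩
step 11: ⟨C=((λx. 7) 2); E={q↦5}; K=[subL(1)]⟩
step 12: ⟨C=(λx. 7); E={q↦5}; K=[arg :: subL(1)]⟩
step 13: ⟨C=2; E={q↦5}; K=[fun :: subL(1)]⟩
step 14: ⟨C=7; E={x↦2, q↦5}; K=[subL(1)]⟩
→ final value -6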